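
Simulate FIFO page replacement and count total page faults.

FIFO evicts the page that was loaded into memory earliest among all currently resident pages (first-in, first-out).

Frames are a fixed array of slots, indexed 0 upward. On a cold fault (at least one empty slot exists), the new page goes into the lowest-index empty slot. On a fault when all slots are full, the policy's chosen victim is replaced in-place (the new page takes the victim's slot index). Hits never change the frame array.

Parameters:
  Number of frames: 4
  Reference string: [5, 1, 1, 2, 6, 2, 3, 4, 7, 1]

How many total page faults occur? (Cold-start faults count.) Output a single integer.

Answer: 8

Derivation:
Step 0: ref 5 → FAULT, frames=[5,-,-,-]
Step 1: ref 1 → FAULT, frames=[5,1,-,-]
Step 2: ref 1 → HIT, frames=[5,1,-,-]
Step 3: ref 2 → FAULT, frames=[5,1,2,-]
Step 4: ref 6 → FAULT, frames=[5,1,2,6]
Step 5: ref 2 → HIT, frames=[5,1,2,6]
Step 6: ref 3 → FAULT (evict 5), frames=[3,1,2,6]
Step 7: ref 4 → FAULT (evict 1), frames=[3,4,2,6]
Step 8: ref 7 → FAULT (evict 2), frames=[3,4,7,6]
Step 9: ref 1 → FAULT (evict 6), frames=[3,4,7,1]
Total faults: 8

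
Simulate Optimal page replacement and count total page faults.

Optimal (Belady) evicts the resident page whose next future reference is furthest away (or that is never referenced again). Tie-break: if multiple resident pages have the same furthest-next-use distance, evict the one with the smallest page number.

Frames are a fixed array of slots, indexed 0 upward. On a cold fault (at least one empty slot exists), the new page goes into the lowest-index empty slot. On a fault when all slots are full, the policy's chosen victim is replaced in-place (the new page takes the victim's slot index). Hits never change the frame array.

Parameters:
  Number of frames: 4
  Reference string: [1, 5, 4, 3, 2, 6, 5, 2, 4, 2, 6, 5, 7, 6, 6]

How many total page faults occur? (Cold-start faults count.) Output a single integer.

Answer: 7

Derivation:
Step 0: ref 1 → FAULT, frames=[1,-,-,-]
Step 1: ref 5 → FAULT, frames=[1,5,-,-]
Step 2: ref 4 → FAULT, frames=[1,5,4,-]
Step 3: ref 3 → FAULT, frames=[1,5,4,3]
Step 4: ref 2 → FAULT (evict 1), frames=[2,5,4,3]
Step 5: ref 6 → FAULT (evict 3), frames=[2,5,4,6]
Step 6: ref 5 → HIT, frames=[2,5,4,6]
Step 7: ref 2 → HIT, frames=[2,5,4,6]
Step 8: ref 4 → HIT, frames=[2,5,4,6]
Step 9: ref 2 → HIT, frames=[2,5,4,6]
Step 10: ref 6 → HIT, frames=[2,5,4,6]
Step 11: ref 5 → HIT, frames=[2,5,4,6]
Step 12: ref 7 → FAULT (evict 2), frames=[7,5,4,6]
Step 13: ref 6 → HIT, frames=[7,5,4,6]
Step 14: ref 6 → HIT, frames=[7,5,4,6]
Total faults: 7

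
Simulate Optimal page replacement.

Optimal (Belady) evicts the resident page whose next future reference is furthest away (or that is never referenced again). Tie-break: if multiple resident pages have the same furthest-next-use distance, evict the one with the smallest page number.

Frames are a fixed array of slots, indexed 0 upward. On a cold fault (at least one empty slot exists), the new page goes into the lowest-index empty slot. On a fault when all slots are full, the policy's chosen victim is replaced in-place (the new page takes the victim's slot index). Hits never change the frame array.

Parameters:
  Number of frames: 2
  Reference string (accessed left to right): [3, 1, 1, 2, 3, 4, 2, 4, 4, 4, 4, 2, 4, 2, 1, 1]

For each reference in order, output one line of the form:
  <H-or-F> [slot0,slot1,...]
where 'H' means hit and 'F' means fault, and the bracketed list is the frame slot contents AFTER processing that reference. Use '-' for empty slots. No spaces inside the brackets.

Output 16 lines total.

F [3,-]
F [3,1]
H [3,1]
F [3,2]
H [3,2]
F [4,2]
H [4,2]
H [4,2]
H [4,2]
H [4,2]
H [4,2]
H [4,2]
H [4,2]
H [4,2]
F [4,1]
H [4,1]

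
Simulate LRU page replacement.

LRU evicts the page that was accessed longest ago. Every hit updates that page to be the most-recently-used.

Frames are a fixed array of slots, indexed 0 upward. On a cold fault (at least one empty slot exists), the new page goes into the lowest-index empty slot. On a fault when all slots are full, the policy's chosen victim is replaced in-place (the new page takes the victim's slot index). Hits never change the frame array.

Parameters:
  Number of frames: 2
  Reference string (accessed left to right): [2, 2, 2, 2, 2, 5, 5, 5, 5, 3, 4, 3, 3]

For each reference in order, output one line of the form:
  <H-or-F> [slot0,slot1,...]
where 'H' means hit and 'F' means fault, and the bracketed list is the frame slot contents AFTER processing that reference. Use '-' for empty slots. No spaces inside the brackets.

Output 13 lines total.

F [2,-]
H [2,-]
H [2,-]
H [2,-]
H [2,-]
F [2,5]
H [2,5]
H [2,5]
H [2,5]
F [3,5]
F [3,4]
H [3,4]
H [3,4]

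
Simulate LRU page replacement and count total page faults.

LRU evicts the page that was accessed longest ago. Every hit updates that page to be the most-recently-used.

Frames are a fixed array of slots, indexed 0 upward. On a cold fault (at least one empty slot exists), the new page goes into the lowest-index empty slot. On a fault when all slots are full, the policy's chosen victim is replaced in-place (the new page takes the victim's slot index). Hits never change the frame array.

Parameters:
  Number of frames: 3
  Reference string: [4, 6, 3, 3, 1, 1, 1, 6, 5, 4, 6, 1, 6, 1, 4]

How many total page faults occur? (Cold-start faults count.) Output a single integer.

Answer: 7

Derivation:
Step 0: ref 4 → FAULT, frames=[4,-,-]
Step 1: ref 6 → FAULT, frames=[4,6,-]
Step 2: ref 3 → FAULT, frames=[4,6,3]
Step 3: ref 3 → HIT, frames=[4,6,3]
Step 4: ref 1 → FAULT (evict 4), frames=[1,6,3]
Step 5: ref 1 → HIT, frames=[1,6,3]
Step 6: ref 1 → HIT, frames=[1,6,3]
Step 7: ref 6 → HIT, frames=[1,6,3]
Step 8: ref 5 → FAULT (evict 3), frames=[1,6,5]
Step 9: ref 4 → FAULT (evict 1), frames=[4,6,5]
Step 10: ref 6 → HIT, frames=[4,6,5]
Step 11: ref 1 → FAULT (evict 5), frames=[4,6,1]
Step 12: ref 6 → HIT, frames=[4,6,1]
Step 13: ref 1 → HIT, frames=[4,6,1]
Step 14: ref 4 → HIT, frames=[4,6,1]
Total faults: 7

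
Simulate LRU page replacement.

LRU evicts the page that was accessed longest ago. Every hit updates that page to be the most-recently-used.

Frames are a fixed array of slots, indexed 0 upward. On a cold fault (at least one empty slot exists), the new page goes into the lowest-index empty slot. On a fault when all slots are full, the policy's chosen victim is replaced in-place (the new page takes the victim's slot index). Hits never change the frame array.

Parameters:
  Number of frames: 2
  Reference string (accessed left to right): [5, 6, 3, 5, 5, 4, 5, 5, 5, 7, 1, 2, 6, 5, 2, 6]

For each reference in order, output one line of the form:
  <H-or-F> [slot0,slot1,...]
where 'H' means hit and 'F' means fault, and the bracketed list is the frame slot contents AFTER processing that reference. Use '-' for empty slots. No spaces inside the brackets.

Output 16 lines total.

F [5,-]
F [5,6]
F [3,6]
F [3,5]
H [3,5]
F [4,5]
H [4,5]
H [4,5]
H [4,5]
F [7,5]
F [7,1]
F [2,1]
F [2,6]
F [5,6]
F [5,2]
F [6,2]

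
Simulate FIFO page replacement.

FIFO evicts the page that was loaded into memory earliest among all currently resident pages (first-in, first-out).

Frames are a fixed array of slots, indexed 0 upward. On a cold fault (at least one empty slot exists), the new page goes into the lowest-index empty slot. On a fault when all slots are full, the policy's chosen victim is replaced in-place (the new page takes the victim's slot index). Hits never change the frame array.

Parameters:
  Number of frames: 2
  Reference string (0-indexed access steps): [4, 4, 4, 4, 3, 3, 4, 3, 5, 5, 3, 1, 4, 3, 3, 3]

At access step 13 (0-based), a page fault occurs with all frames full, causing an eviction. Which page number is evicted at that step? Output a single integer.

Step 0: ref 4 -> FAULT, frames=[4,-]
Step 1: ref 4 -> HIT, frames=[4,-]
Step 2: ref 4 -> HIT, frames=[4,-]
Step 3: ref 4 -> HIT, frames=[4,-]
Step 4: ref 3 -> FAULT, frames=[4,3]
Step 5: ref 3 -> HIT, frames=[4,3]
Step 6: ref 4 -> HIT, frames=[4,3]
Step 7: ref 3 -> HIT, frames=[4,3]
Step 8: ref 5 -> FAULT, evict 4, frames=[5,3]
Step 9: ref 5 -> HIT, frames=[5,3]
Step 10: ref 3 -> HIT, frames=[5,3]
Step 11: ref 1 -> FAULT, evict 3, frames=[5,1]
Step 12: ref 4 -> FAULT, evict 5, frames=[4,1]
Step 13: ref 3 -> FAULT, evict 1, frames=[4,3]
At step 13: evicted page 1

Answer: 1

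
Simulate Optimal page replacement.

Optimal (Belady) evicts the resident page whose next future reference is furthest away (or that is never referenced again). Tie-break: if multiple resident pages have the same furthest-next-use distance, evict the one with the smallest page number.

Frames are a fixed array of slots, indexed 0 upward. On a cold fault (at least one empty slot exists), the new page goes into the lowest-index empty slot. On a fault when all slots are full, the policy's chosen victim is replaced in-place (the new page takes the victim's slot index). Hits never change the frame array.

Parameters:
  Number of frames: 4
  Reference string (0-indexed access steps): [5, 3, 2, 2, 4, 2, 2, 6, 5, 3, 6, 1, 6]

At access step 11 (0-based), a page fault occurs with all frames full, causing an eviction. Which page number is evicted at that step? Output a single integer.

Step 0: ref 5 -> FAULT, frames=[5,-,-,-]
Step 1: ref 3 -> FAULT, frames=[5,3,-,-]
Step 2: ref 2 -> FAULT, frames=[5,3,2,-]
Step 3: ref 2 -> HIT, frames=[5,3,2,-]
Step 4: ref 4 -> FAULT, frames=[5,3,2,4]
Step 5: ref 2 -> HIT, frames=[5,3,2,4]
Step 6: ref 2 -> HIT, frames=[5,3,2,4]
Step 7: ref 6 -> FAULT, evict 2, frames=[5,3,6,4]
Step 8: ref 5 -> HIT, frames=[5,3,6,4]
Step 9: ref 3 -> HIT, frames=[5,3,6,4]
Step 10: ref 6 -> HIT, frames=[5,3,6,4]
Step 11: ref 1 -> FAULT, evict 3, frames=[5,1,6,4]
At step 11: evicted page 3

Answer: 3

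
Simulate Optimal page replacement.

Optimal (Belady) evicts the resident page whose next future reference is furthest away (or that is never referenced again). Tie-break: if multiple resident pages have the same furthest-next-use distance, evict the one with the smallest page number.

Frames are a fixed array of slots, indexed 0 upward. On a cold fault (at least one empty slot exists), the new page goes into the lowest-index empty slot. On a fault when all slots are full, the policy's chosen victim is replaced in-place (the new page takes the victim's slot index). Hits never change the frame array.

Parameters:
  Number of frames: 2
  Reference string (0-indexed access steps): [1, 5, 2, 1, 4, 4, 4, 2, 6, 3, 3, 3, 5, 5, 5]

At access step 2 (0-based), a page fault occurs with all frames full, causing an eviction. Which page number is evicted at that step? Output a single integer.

Step 0: ref 1 -> FAULT, frames=[1,-]
Step 1: ref 5 -> FAULT, frames=[1,5]
Step 2: ref 2 -> FAULT, evict 5, frames=[1,2]
At step 2: evicted page 5

Answer: 5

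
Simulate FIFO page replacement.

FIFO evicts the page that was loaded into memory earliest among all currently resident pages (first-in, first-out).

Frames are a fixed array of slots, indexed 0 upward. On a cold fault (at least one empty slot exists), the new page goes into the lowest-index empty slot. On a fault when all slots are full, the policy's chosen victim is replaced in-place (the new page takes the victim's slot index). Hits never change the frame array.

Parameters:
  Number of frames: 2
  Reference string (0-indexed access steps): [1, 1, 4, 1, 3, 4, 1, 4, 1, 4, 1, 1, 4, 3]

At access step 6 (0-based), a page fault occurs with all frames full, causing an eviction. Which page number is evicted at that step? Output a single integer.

Step 0: ref 1 -> FAULT, frames=[1,-]
Step 1: ref 1 -> HIT, frames=[1,-]
Step 2: ref 4 -> FAULT, frames=[1,4]
Step 3: ref 1 -> HIT, frames=[1,4]
Step 4: ref 3 -> FAULT, evict 1, frames=[3,4]
Step 5: ref 4 -> HIT, frames=[3,4]
Step 6: ref 1 -> FAULT, evict 4, frames=[3,1]
At step 6: evicted page 4

Answer: 4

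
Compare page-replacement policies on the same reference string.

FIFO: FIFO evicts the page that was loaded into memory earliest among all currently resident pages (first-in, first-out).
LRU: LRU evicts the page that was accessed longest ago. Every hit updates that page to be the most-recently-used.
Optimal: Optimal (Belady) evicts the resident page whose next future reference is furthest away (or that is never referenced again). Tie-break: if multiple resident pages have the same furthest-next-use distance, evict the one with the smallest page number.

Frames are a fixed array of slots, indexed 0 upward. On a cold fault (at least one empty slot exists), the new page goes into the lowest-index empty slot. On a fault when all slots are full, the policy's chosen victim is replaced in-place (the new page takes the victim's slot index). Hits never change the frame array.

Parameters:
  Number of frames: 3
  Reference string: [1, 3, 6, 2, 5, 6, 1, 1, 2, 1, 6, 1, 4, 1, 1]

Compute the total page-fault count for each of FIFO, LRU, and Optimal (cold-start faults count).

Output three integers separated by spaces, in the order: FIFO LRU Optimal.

Answer: 8 8 7

Derivation:
--- FIFO ---
  step 0: ref 1 -> FAULT, frames=[1,-,-] (faults so far: 1)
  step 1: ref 3 -> FAULT, frames=[1,3,-] (faults so far: 2)
  step 2: ref 6 -> FAULT, frames=[1,3,6] (faults so far: 3)
  step 3: ref 2 -> FAULT, evict 1, frames=[2,3,6] (faults so far: 4)
  step 4: ref 5 -> FAULT, evict 3, frames=[2,5,6] (faults so far: 5)
  step 5: ref 6 -> HIT, frames=[2,5,6] (faults so far: 5)
  step 6: ref 1 -> FAULT, evict 6, frames=[2,5,1] (faults so far: 6)
  step 7: ref 1 -> HIT, frames=[2,5,1] (faults so far: 6)
  step 8: ref 2 -> HIT, frames=[2,5,1] (faults so far: 6)
  step 9: ref 1 -> HIT, frames=[2,5,1] (faults so far: 6)
  step 10: ref 6 -> FAULT, evict 2, frames=[6,5,1] (faults so far: 7)
  step 11: ref 1 -> HIT, frames=[6,5,1] (faults so far: 7)
  step 12: ref 4 -> FAULT, evict 5, frames=[6,4,1] (faults so far: 8)
  step 13: ref 1 -> HIT, frames=[6,4,1] (faults so far: 8)
  step 14: ref 1 -> HIT, frames=[6,4,1] (faults so far: 8)
  FIFO total faults: 8
--- LRU ---
  step 0: ref 1 -> FAULT, frames=[1,-,-] (faults so far: 1)
  step 1: ref 3 -> FAULT, frames=[1,3,-] (faults so far: 2)
  step 2: ref 6 -> FAULT, frames=[1,3,6] (faults so far: 3)
  step 3: ref 2 -> FAULT, evict 1, frames=[2,3,6] (faults so far: 4)
  step 4: ref 5 -> FAULT, evict 3, frames=[2,5,6] (faults so far: 5)
  step 5: ref 6 -> HIT, frames=[2,5,6] (faults so far: 5)
  step 6: ref 1 -> FAULT, evict 2, frames=[1,5,6] (faults so far: 6)
  step 7: ref 1 -> HIT, frames=[1,5,6] (faults so far: 6)
  step 8: ref 2 -> FAULT, evict 5, frames=[1,2,6] (faults so far: 7)
  step 9: ref 1 -> HIT, frames=[1,2,6] (faults so far: 7)
  step 10: ref 6 -> HIT, frames=[1,2,6] (faults so far: 7)
  step 11: ref 1 -> HIT, frames=[1,2,6] (faults so far: 7)
  step 12: ref 4 -> FAULT, evict 2, frames=[1,4,6] (faults so far: 8)
  step 13: ref 1 -> HIT, frames=[1,4,6] (faults so far: 8)
  step 14: ref 1 -> HIT, frames=[1,4,6] (faults so far: 8)
  LRU total faults: 8
--- Optimal ---
  step 0: ref 1 -> FAULT, frames=[1,-,-] (faults so far: 1)
  step 1: ref 3 -> FAULT, frames=[1,3,-] (faults so far: 2)
  step 2: ref 6 -> FAULT, frames=[1,3,6] (faults so far: 3)
  step 3: ref 2 -> FAULT, evict 3, frames=[1,2,6] (faults so far: 4)
  step 4: ref 5 -> FAULT, evict 2, frames=[1,5,6] (faults so far: 5)
  step 5: ref 6 -> HIT, frames=[1,5,6] (faults so far: 5)
  step 6: ref 1 -> HIT, frames=[1,5,6] (faults so far: 5)
  step 7: ref 1 -> HIT, frames=[1,5,6] (faults so far: 5)
  step 8: ref 2 -> FAULT, evict 5, frames=[1,2,6] (faults so far: 6)
  step 9: ref 1 -> HIT, frames=[1,2,6] (faults so far: 6)
  step 10: ref 6 -> HIT, frames=[1,2,6] (faults so far: 6)
  step 11: ref 1 -> HIT, frames=[1,2,6] (faults so far: 6)
  step 12: ref 4 -> FAULT, evict 2, frames=[1,4,6] (faults so far: 7)
  step 13: ref 1 -> HIT, frames=[1,4,6] (faults so far: 7)
  step 14: ref 1 -> HIT, frames=[1,4,6] (faults so far: 7)
  Optimal total faults: 7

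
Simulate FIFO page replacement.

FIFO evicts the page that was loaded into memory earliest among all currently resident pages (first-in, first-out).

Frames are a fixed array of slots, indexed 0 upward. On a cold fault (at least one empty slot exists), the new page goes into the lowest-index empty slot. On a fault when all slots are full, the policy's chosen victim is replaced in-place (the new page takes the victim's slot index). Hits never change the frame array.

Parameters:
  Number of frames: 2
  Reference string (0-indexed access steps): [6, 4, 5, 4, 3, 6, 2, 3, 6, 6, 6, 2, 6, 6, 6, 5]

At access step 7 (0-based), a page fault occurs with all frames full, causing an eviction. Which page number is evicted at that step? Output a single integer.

Step 0: ref 6 -> FAULT, frames=[6,-]
Step 1: ref 4 -> FAULT, frames=[6,4]
Step 2: ref 5 -> FAULT, evict 6, frames=[5,4]
Step 3: ref 4 -> HIT, frames=[5,4]
Step 4: ref 3 -> FAULT, evict 4, frames=[5,3]
Step 5: ref 6 -> FAULT, evict 5, frames=[6,3]
Step 6: ref 2 -> FAULT, evict 3, frames=[6,2]
Step 7: ref 3 -> FAULT, evict 6, frames=[3,2]
At step 7: evicted page 6

Answer: 6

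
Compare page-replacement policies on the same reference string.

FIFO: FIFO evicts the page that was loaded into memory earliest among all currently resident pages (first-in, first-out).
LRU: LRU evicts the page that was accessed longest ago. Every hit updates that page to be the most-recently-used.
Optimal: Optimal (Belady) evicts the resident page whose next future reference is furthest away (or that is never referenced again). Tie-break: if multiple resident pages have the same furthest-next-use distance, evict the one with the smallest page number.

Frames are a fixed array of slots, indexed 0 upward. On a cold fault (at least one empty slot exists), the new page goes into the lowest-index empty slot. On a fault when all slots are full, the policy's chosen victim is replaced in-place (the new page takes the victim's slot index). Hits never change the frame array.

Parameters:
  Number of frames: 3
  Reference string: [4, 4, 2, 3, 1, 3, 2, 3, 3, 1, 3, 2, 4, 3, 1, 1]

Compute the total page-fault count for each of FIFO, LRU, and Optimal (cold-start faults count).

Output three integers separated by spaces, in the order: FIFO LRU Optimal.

--- FIFO ---
  step 0: ref 4 -> FAULT, frames=[4,-,-] (faults so far: 1)
  step 1: ref 4 -> HIT, frames=[4,-,-] (faults so far: 1)
  step 2: ref 2 -> FAULT, frames=[4,2,-] (faults so far: 2)
  step 3: ref 3 -> FAULT, frames=[4,2,3] (faults so far: 3)
  step 4: ref 1 -> FAULT, evict 4, frames=[1,2,3] (faults so far: 4)
  step 5: ref 3 -> HIT, frames=[1,2,3] (faults so far: 4)
  step 6: ref 2 -> HIT, frames=[1,2,3] (faults so far: 4)
  step 7: ref 3 -> HIT, frames=[1,2,3] (faults so far: 4)
  step 8: ref 3 -> HIT, frames=[1,2,3] (faults so far: 4)
  step 9: ref 1 -> HIT, frames=[1,2,3] (faults so far: 4)
  step 10: ref 3 -> HIT, frames=[1,2,3] (faults so far: 4)
  step 11: ref 2 -> HIT, frames=[1,2,3] (faults so far: 4)
  step 12: ref 4 -> FAULT, evict 2, frames=[1,4,3] (faults so far: 5)
  step 13: ref 3 -> HIT, frames=[1,4,3] (faults so far: 5)
  step 14: ref 1 -> HIT, frames=[1,4,3] (faults so far: 5)
  step 15: ref 1 -> HIT, frames=[1,4,3] (faults so far: 5)
  FIFO total faults: 5
--- LRU ---
  step 0: ref 4 -> FAULT, frames=[4,-,-] (faults so far: 1)
  step 1: ref 4 -> HIT, frames=[4,-,-] (faults so far: 1)
  step 2: ref 2 -> FAULT, frames=[4,2,-] (faults so far: 2)
  step 3: ref 3 -> FAULT, frames=[4,2,3] (faults so far: 3)
  step 4: ref 1 -> FAULT, evict 4, frames=[1,2,3] (faults so far: 4)
  step 5: ref 3 -> HIT, frames=[1,2,3] (faults so far: 4)
  step 6: ref 2 -> HIT, frames=[1,2,3] (faults so far: 4)
  step 7: ref 3 -> HIT, frames=[1,2,3] (faults so far: 4)
  step 8: ref 3 -> HIT, frames=[1,2,3] (faults so far: 4)
  step 9: ref 1 -> HIT, frames=[1,2,3] (faults so far: 4)
  step 10: ref 3 -> HIT, frames=[1,2,3] (faults so far: 4)
  step 11: ref 2 -> HIT, frames=[1,2,3] (faults so far: 4)
  step 12: ref 4 -> FAULT, evict 1, frames=[4,2,3] (faults so far: 5)
  step 13: ref 3 -> HIT, frames=[4,2,3] (faults so far: 5)
  step 14: ref 1 -> FAULT, evict 2, frames=[4,1,3] (faults so far: 6)
  step 15: ref 1 -> HIT, frames=[4,1,3] (faults so far: 6)
  LRU total faults: 6
--- Optimal ---
  step 0: ref 4 -> FAULT, frames=[4,-,-] (faults so far: 1)
  step 1: ref 4 -> HIT, frames=[4,-,-] (faults so far: 1)
  step 2: ref 2 -> FAULT, frames=[4,2,-] (faults so far: 2)
  step 3: ref 3 -> FAULT, frames=[4,2,3] (faults so far: 3)
  step 4: ref 1 -> FAULT, evict 4, frames=[1,2,3] (faults so far: 4)
  step 5: ref 3 -> HIT, frames=[1,2,3] (faults so far: 4)
  step 6: ref 2 -> HIT, frames=[1,2,3] (faults so far: 4)
  step 7: ref 3 -> HIT, frames=[1,2,3] (faults so far: 4)
  step 8: ref 3 -> HIT, frames=[1,2,3] (faults so far: 4)
  step 9: ref 1 -> HIT, frames=[1,2,3] (faults so far: 4)
  step 10: ref 3 -> HIT, frames=[1,2,3] (faults so far: 4)
  step 11: ref 2 -> HIT, frames=[1,2,3] (faults so far: 4)
  step 12: ref 4 -> FAULT, evict 2, frames=[1,4,3] (faults so far: 5)
  step 13: ref 3 -> HIT, frames=[1,4,3] (faults so far: 5)
  step 14: ref 1 -> HIT, frames=[1,4,3] (faults so far: 5)
  step 15: ref 1 -> HIT, frames=[1,4,3] (faults so far: 5)
  Optimal total faults: 5

Answer: 5 6 5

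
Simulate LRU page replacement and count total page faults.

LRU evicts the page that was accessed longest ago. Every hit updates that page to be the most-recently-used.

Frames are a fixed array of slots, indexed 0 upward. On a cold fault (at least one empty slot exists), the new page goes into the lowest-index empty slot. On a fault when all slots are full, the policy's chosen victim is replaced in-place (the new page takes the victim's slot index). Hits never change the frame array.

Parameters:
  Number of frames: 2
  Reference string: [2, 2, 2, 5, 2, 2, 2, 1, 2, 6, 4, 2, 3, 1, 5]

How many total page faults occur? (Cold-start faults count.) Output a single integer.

Answer: 9

Derivation:
Step 0: ref 2 → FAULT, frames=[2,-]
Step 1: ref 2 → HIT, frames=[2,-]
Step 2: ref 2 → HIT, frames=[2,-]
Step 3: ref 5 → FAULT, frames=[2,5]
Step 4: ref 2 → HIT, frames=[2,5]
Step 5: ref 2 → HIT, frames=[2,5]
Step 6: ref 2 → HIT, frames=[2,5]
Step 7: ref 1 → FAULT (evict 5), frames=[2,1]
Step 8: ref 2 → HIT, frames=[2,1]
Step 9: ref 6 → FAULT (evict 1), frames=[2,6]
Step 10: ref 4 → FAULT (evict 2), frames=[4,6]
Step 11: ref 2 → FAULT (evict 6), frames=[4,2]
Step 12: ref 3 → FAULT (evict 4), frames=[3,2]
Step 13: ref 1 → FAULT (evict 2), frames=[3,1]
Step 14: ref 5 → FAULT (evict 3), frames=[5,1]
Total faults: 9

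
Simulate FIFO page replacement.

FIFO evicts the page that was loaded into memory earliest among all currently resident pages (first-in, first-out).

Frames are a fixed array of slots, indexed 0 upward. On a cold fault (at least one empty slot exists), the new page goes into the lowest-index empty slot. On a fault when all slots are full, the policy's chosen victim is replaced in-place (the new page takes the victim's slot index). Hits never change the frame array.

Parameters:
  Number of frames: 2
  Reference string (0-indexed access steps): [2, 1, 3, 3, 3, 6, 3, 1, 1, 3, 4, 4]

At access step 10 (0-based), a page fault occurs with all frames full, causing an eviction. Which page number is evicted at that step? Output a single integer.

Step 0: ref 2 -> FAULT, frames=[2,-]
Step 1: ref 1 -> FAULT, frames=[2,1]
Step 2: ref 3 -> FAULT, evict 2, frames=[3,1]
Step 3: ref 3 -> HIT, frames=[3,1]
Step 4: ref 3 -> HIT, frames=[3,1]
Step 5: ref 6 -> FAULT, evict 1, frames=[3,6]
Step 6: ref 3 -> HIT, frames=[3,6]
Step 7: ref 1 -> FAULT, evict 3, frames=[1,6]
Step 8: ref 1 -> HIT, frames=[1,6]
Step 9: ref 3 -> FAULT, evict 6, frames=[1,3]
Step 10: ref 4 -> FAULT, evict 1, frames=[4,3]
At step 10: evicted page 1

Answer: 1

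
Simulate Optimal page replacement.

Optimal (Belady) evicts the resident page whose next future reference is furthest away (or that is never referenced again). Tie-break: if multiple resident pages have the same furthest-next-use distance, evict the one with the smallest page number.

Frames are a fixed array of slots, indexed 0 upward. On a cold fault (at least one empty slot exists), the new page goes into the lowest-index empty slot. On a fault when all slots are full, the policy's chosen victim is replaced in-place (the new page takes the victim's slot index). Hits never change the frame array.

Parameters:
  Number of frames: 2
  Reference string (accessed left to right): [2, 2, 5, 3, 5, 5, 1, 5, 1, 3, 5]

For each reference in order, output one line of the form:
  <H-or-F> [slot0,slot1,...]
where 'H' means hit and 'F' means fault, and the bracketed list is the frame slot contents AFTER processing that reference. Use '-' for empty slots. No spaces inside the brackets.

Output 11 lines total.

F [2,-]
H [2,-]
F [2,5]
F [3,5]
H [3,5]
H [3,5]
F [1,5]
H [1,5]
H [1,5]
F [3,5]
H [3,5]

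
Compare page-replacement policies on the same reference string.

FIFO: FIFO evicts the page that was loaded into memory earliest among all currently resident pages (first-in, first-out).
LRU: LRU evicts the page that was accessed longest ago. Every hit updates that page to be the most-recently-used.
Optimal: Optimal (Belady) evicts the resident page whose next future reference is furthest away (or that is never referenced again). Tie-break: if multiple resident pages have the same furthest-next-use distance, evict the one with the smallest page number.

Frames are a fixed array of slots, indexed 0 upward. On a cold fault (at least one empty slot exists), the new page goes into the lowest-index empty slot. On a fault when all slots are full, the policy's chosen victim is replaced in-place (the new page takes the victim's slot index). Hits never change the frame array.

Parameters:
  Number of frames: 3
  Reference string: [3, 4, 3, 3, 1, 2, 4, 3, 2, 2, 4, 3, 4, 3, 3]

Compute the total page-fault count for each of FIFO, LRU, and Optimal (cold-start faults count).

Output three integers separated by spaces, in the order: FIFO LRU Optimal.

--- FIFO ---
  step 0: ref 3 -> FAULT, frames=[3,-,-] (faults so far: 1)
  step 1: ref 4 -> FAULT, frames=[3,4,-] (faults so far: 2)
  step 2: ref 3 -> HIT, frames=[3,4,-] (faults so far: 2)
  step 3: ref 3 -> HIT, frames=[3,4,-] (faults so far: 2)
  step 4: ref 1 -> FAULT, frames=[3,4,1] (faults so far: 3)
  step 5: ref 2 -> FAULT, evict 3, frames=[2,4,1] (faults so far: 4)
  step 6: ref 4 -> HIT, frames=[2,4,1] (faults so far: 4)
  step 7: ref 3 -> FAULT, evict 4, frames=[2,3,1] (faults so far: 5)
  step 8: ref 2 -> HIT, frames=[2,3,1] (faults so far: 5)
  step 9: ref 2 -> HIT, frames=[2,3,1] (faults so far: 5)
  step 10: ref 4 -> FAULT, evict 1, frames=[2,3,4] (faults so far: 6)
  step 11: ref 3 -> HIT, frames=[2,3,4] (faults so far: 6)
  step 12: ref 4 -> HIT, frames=[2,3,4] (faults so far: 6)
  step 13: ref 3 -> HIT, frames=[2,3,4] (faults so far: 6)
  step 14: ref 3 -> HIT, frames=[2,3,4] (faults so far: 6)
  FIFO total faults: 6
--- LRU ---
  step 0: ref 3 -> FAULT, frames=[3,-,-] (faults so far: 1)
  step 1: ref 4 -> FAULT, frames=[3,4,-] (faults so far: 2)
  step 2: ref 3 -> HIT, frames=[3,4,-] (faults so far: 2)
  step 3: ref 3 -> HIT, frames=[3,4,-] (faults so far: 2)
  step 4: ref 1 -> FAULT, frames=[3,4,1] (faults so far: 3)
  step 5: ref 2 -> FAULT, evict 4, frames=[3,2,1] (faults so far: 4)
  step 6: ref 4 -> FAULT, evict 3, frames=[4,2,1] (faults so far: 5)
  step 7: ref 3 -> FAULT, evict 1, frames=[4,2,3] (faults so far: 6)
  step 8: ref 2 -> HIT, frames=[4,2,3] (faults so far: 6)
  step 9: ref 2 -> HIT, frames=[4,2,3] (faults so far: 6)
  step 10: ref 4 -> HIT, frames=[4,2,3] (faults so far: 6)
  step 11: ref 3 -> HIT, frames=[4,2,3] (faults so far: 6)
  step 12: ref 4 -> HIT, frames=[4,2,3] (faults so far: 6)
  step 13: ref 3 -> HIT, frames=[4,2,3] (faults so far: 6)
  step 14: ref 3 -> HIT, frames=[4,2,3] (faults so far: 6)
  LRU total faults: 6
--- Optimal ---
  step 0: ref 3 -> FAULT, frames=[3,-,-] (faults so far: 1)
  step 1: ref 4 -> FAULT, frames=[3,4,-] (faults so far: 2)
  step 2: ref 3 -> HIT, frames=[3,4,-] (faults so far: 2)
  step 3: ref 3 -> HIT, frames=[3,4,-] (faults so far: 2)
  step 4: ref 1 -> FAULT, frames=[3,4,1] (faults so far: 3)
  step 5: ref 2 -> FAULT, evict 1, frames=[3,4,2] (faults so far: 4)
  step 6: ref 4 -> HIT, frames=[3,4,2] (faults so far: 4)
  step 7: ref 3 -> HIT, frames=[3,4,2] (faults so far: 4)
  step 8: ref 2 -> HIT, frames=[3,4,2] (faults so far: 4)
  step 9: ref 2 -> HIT, frames=[3,4,2] (faults so far: 4)
  step 10: ref 4 -> HIT, frames=[3,4,2] (faults so far: 4)
  step 11: ref 3 -> HIT, frames=[3,4,2] (faults so far: 4)
  step 12: ref 4 -> HIT, frames=[3,4,2] (faults so far: 4)
  step 13: ref 3 -> HIT, frames=[3,4,2] (faults so far: 4)
  step 14: ref 3 -> HIT, frames=[3,4,2] (faults so far: 4)
  Optimal total faults: 4

Answer: 6 6 4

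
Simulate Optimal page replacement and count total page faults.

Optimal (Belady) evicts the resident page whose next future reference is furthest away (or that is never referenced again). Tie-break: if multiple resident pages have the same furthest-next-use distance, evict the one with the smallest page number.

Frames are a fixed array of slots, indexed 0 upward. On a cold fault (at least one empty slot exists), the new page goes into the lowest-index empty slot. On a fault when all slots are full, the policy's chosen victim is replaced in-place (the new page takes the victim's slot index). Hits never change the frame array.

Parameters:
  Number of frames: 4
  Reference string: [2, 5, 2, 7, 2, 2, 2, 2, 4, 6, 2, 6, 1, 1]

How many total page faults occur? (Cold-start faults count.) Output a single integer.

Answer: 6

Derivation:
Step 0: ref 2 → FAULT, frames=[2,-,-,-]
Step 1: ref 5 → FAULT, frames=[2,5,-,-]
Step 2: ref 2 → HIT, frames=[2,5,-,-]
Step 3: ref 7 → FAULT, frames=[2,5,7,-]
Step 4: ref 2 → HIT, frames=[2,5,7,-]
Step 5: ref 2 → HIT, frames=[2,5,7,-]
Step 6: ref 2 → HIT, frames=[2,5,7,-]
Step 7: ref 2 → HIT, frames=[2,5,7,-]
Step 8: ref 4 → FAULT, frames=[2,5,7,4]
Step 9: ref 6 → FAULT (evict 4), frames=[2,5,7,6]
Step 10: ref 2 → HIT, frames=[2,5,7,6]
Step 11: ref 6 → HIT, frames=[2,5,7,6]
Step 12: ref 1 → FAULT (evict 2), frames=[1,5,7,6]
Step 13: ref 1 → HIT, frames=[1,5,7,6]
Total faults: 6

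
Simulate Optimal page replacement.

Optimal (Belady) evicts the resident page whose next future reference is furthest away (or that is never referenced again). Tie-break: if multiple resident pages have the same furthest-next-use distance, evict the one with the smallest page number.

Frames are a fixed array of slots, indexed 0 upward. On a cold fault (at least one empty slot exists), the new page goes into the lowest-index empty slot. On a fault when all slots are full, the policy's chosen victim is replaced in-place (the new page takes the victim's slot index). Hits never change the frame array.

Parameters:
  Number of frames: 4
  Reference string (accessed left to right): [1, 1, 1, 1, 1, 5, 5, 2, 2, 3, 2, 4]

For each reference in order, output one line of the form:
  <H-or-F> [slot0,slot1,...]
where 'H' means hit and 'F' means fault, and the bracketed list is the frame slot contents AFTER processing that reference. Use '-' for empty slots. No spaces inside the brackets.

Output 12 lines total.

F [1,-,-,-]
H [1,-,-,-]
H [1,-,-,-]
H [1,-,-,-]
H [1,-,-,-]
F [1,5,-,-]
H [1,5,-,-]
F [1,5,2,-]
H [1,5,2,-]
F [1,5,2,3]
H [1,5,2,3]
F [4,5,2,3]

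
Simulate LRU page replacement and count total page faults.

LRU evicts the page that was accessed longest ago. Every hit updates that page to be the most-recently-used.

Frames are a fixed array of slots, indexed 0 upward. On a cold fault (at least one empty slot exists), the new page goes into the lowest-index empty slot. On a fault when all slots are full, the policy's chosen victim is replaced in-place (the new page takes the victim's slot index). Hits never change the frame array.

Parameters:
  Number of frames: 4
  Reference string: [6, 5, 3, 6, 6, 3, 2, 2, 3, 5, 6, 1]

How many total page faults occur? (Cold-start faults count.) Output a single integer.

Step 0: ref 6 → FAULT, frames=[6,-,-,-]
Step 1: ref 5 → FAULT, frames=[6,5,-,-]
Step 2: ref 3 → FAULT, frames=[6,5,3,-]
Step 3: ref 6 → HIT, frames=[6,5,3,-]
Step 4: ref 6 → HIT, frames=[6,5,3,-]
Step 5: ref 3 → HIT, frames=[6,5,3,-]
Step 6: ref 2 → FAULT, frames=[6,5,3,2]
Step 7: ref 2 → HIT, frames=[6,5,3,2]
Step 8: ref 3 → HIT, frames=[6,5,3,2]
Step 9: ref 5 → HIT, frames=[6,5,3,2]
Step 10: ref 6 → HIT, frames=[6,5,3,2]
Step 11: ref 1 → FAULT (evict 2), frames=[6,5,3,1]
Total faults: 5

Answer: 5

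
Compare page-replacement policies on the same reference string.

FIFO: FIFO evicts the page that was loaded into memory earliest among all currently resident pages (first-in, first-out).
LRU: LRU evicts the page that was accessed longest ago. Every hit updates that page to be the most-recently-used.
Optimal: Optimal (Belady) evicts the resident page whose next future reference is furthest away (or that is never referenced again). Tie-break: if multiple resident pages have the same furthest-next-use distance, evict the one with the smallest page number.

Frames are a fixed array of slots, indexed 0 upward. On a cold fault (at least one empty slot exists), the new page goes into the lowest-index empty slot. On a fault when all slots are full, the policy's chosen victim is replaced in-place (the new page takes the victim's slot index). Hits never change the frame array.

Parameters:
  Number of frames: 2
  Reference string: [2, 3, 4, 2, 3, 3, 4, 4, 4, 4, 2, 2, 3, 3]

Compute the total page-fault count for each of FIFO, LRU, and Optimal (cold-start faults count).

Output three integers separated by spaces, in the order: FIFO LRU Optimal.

--- FIFO ---
  step 0: ref 2 -> FAULT, frames=[2,-] (faults so far: 1)
  step 1: ref 3 -> FAULT, frames=[2,3] (faults so far: 2)
  step 2: ref 4 -> FAULT, evict 2, frames=[4,3] (faults so far: 3)
  step 3: ref 2 -> FAULT, evict 3, frames=[4,2] (faults so far: 4)
  step 4: ref 3 -> FAULT, evict 4, frames=[3,2] (faults so far: 5)
  step 5: ref 3 -> HIT, frames=[3,2] (faults so far: 5)
  step 6: ref 4 -> FAULT, evict 2, frames=[3,4] (faults so far: 6)
  step 7: ref 4 -> HIT, frames=[3,4] (faults so far: 6)
  step 8: ref 4 -> HIT, frames=[3,4] (faults so far: 6)
  step 9: ref 4 -> HIT, frames=[3,4] (faults so far: 6)
  step 10: ref 2 -> FAULT, evict 3, frames=[2,4] (faults so far: 7)
  step 11: ref 2 -> HIT, frames=[2,4] (faults so far: 7)
  step 12: ref 3 -> FAULT, evict 4, frames=[2,3] (faults so far: 8)
  step 13: ref 3 -> HIT, frames=[2,3] (faults so far: 8)
  FIFO total faults: 8
--- LRU ---
  step 0: ref 2 -> FAULT, frames=[2,-] (faults so far: 1)
  step 1: ref 3 -> FAULT, frames=[2,3] (faults so far: 2)
  step 2: ref 4 -> FAULT, evict 2, frames=[4,3] (faults so far: 3)
  step 3: ref 2 -> FAULT, evict 3, frames=[4,2] (faults so far: 4)
  step 4: ref 3 -> FAULT, evict 4, frames=[3,2] (faults so far: 5)
  step 5: ref 3 -> HIT, frames=[3,2] (faults so far: 5)
  step 6: ref 4 -> FAULT, evict 2, frames=[3,4] (faults so far: 6)
  step 7: ref 4 -> HIT, frames=[3,4] (faults so far: 6)
  step 8: ref 4 -> HIT, frames=[3,4] (faults so far: 6)
  step 9: ref 4 -> HIT, frames=[3,4] (faults so far: 6)
  step 10: ref 2 -> FAULT, evict 3, frames=[2,4] (faults so far: 7)
  step 11: ref 2 -> HIT, frames=[2,4] (faults so far: 7)
  step 12: ref 3 -> FAULT, evict 4, frames=[2,3] (faults so far: 8)
  step 13: ref 3 -> HIT, frames=[2,3] (faults so far: 8)
  LRU total faults: 8
--- Optimal ---
  step 0: ref 2 -> FAULT, frames=[2,-] (faults so far: 1)
  step 1: ref 3 -> FAULT, frames=[2,3] (faults so far: 2)
  step 2: ref 4 -> FAULT, evict 3, frames=[2,4] (faults so far: 3)
  step 3: ref 2 -> HIT, frames=[2,4] (faults so far: 3)
  step 4: ref 3 -> FAULT, evict 2, frames=[3,4] (faults so far: 4)
  step 5: ref 3 -> HIT, frames=[3,4] (faults so far: 4)
  step 6: ref 4 -> HIT, frames=[3,4] (faults so far: 4)
  step 7: ref 4 -> HIT, frames=[3,4] (faults so far: 4)
  step 8: ref 4 -> HIT, frames=[3,4] (faults so far: 4)
  step 9: ref 4 -> HIT, frames=[3,4] (faults so far: 4)
  step 10: ref 2 -> FAULT, evict 4, frames=[3,2] (faults so far: 5)
  step 11: ref 2 -> HIT, frames=[3,2] (faults so far: 5)
  step 12: ref 3 -> HIT, frames=[3,2] (faults so far: 5)
  step 13: ref 3 -> HIT, frames=[3,2] (faults so far: 5)
  Optimal total faults: 5

Answer: 8 8 5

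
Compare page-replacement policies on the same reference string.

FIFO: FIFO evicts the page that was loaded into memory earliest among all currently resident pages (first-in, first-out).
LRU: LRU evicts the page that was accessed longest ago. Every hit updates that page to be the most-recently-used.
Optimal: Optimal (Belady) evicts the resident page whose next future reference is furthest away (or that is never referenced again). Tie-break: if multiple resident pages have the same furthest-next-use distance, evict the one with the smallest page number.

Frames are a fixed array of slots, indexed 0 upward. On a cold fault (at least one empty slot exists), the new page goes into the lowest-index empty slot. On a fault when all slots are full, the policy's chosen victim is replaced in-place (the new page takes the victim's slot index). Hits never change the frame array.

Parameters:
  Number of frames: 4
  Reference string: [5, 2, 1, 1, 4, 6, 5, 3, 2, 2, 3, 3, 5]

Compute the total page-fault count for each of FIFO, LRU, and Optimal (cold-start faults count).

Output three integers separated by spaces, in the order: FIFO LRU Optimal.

--- FIFO ---
  step 0: ref 5 -> FAULT, frames=[5,-,-,-] (faults so far: 1)
  step 1: ref 2 -> FAULT, frames=[5,2,-,-] (faults so far: 2)
  step 2: ref 1 -> FAULT, frames=[5,2,1,-] (faults so far: 3)
  step 3: ref 1 -> HIT, frames=[5,2,1,-] (faults so far: 3)
  step 4: ref 4 -> FAULT, frames=[5,2,1,4] (faults so far: 4)
  step 5: ref 6 -> FAULT, evict 5, frames=[6,2,1,4] (faults so far: 5)
  step 6: ref 5 -> FAULT, evict 2, frames=[6,5,1,4] (faults so far: 6)
  step 7: ref 3 -> FAULT, evict 1, frames=[6,5,3,4] (faults so far: 7)
  step 8: ref 2 -> FAULT, evict 4, frames=[6,5,3,2] (faults so far: 8)
  step 9: ref 2 -> HIT, frames=[6,5,3,2] (faults so far: 8)
  step 10: ref 3 -> HIT, frames=[6,5,3,2] (faults so far: 8)
  step 11: ref 3 -> HIT, frames=[6,5,3,2] (faults so far: 8)
  step 12: ref 5 -> HIT, frames=[6,5,3,2] (faults so far: 8)
  FIFO total faults: 8
--- LRU ---
  step 0: ref 5 -> FAULT, frames=[5,-,-,-] (faults so far: 1)
  step 1: ref 2 -> FAULT, frames=[5,2,-,-] (faults so far: 2)
  step 2: ref 1 -> FAULT, frames=[5,2,1,-] (faults so far: 3)
  step 3: ref 1 -> HIT, frames=[5,2,1,-] (faults so far: 3)
  step 4: ref 4 -> FAULT, frames=[5,2,1,4] (faults so far: 4)
  step 5: ref 6 -> FAULT, evict 5, frames=[6,2,1,4] (faults so far: 5)
  step 6: ref 5 -> FAULT, evict 2, frames=[6,5,1,4] (faults so far: 6)
  step 7: ref 3 -> FAULT, evict 1, frames=[6,5,3,4] (faults so far: 7)
  step 8: ref 2 -> FAULT, evict 4, frames=[6,5,3,2] (faults so far: 8)
  step 9: ref 2 -> HIT, frames=[6,5,3,2] (faults so far: 8)
  step 10: ref 3 -> HIT, frames=[6,5,3,2] (faults so far: 8)
  step 11: ref 3 -> HIT, frames=[6,5,3,2] (faults so far: 8)
  step 12: ref 5 -> HIT, frames=[6,5,3,2] (faults so far: 8)
  LRU total faults: 8
--- Optimal ---
  step 0: ref 5 -> FAULT, frames=[5,-,-,-] (faults so far: 1)
  step 1: ref 2 -> FAULT, frames=[5,2,-,-] (faults so far: 2)
  step 2: ref 1 -> FAULT, frames=[5,2,1,-] (faults so far: 3)
  step 3: ref 1 -> HIT, frames=[5,2,1,-] (faults so far: 3)
  step 4: ref 4 -> FAULT, frames=[5,2,1,4] (faults so far: 4)
  step 5: ref 6 -> FAULT, evict 1, frames=[5,2,6,4] (faults so far: 5)
  step 6: ref 5 -> HIT, frames=[5,2,6,4] (faults so far: 5)
  step 7: ref 3 -> FAULT, evict 4, frames=[5,2,6,3] (faults so far: 6)
  step 8: ref 2 -> HIT, frames=[5,2,6,3] (faults so far: 6)
  step 9: ref 2 -> HIT, frames=[5,2,6,3] (faults so far: 6)
  step 10: ref 3 -> HIT, frames=[5,2,6,3] (faults so far: 6)
  step 11: ref 3 -> HIT, frames=[5,2,6,3] (faults so far: 6)
  step 12: ref 5 -> HIT, frames=[5,2,6,3] (faults so far: 6)
  Optimal total faults: 6

Answer: 8 8 6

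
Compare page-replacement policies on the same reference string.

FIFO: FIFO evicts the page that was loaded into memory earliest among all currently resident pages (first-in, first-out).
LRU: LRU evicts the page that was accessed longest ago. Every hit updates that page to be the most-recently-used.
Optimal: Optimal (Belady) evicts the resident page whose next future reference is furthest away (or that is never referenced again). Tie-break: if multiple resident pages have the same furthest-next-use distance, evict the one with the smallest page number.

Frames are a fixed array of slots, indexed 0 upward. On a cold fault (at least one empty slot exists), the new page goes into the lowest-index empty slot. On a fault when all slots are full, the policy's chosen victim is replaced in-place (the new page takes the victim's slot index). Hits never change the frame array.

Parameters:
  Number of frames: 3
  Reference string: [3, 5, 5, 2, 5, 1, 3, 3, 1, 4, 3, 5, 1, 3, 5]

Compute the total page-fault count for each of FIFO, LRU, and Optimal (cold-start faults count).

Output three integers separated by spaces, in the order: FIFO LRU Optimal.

Answer: 9 8 6

Derivation:
--- FIFO ---
  step 0: ref 3 -> FAULT, frames=[3,-,-] (faults so far: 1)
  step 1: ref 5 -> FAULT, frames=[3,5,-] (faults so far: 2)
  step 2: ref 5 -> HIT, frames=[3,5,-] (faults so far: 2)
  step 3: ref 2 -> FAULT, frames=[3,5,2] (faults so far: 3)
  step 4: ref 5 -> HIT, frames=[3,5,2] (faults so far: 3)
  step 5: ref 1 -> FAULT, evict 3, frames=[1,5,2] (faults so far: 4)
  step 6: ref 3 -> FAULT, evict 5, frames=[1,3,2] (faults so far: 5)
  step 7: ref 3 -> HIT, frames=[1,3,2] (faults so far: 5)
  step 8: ref 1 -> HIT, frames=[1,3,2] (faults so far: 5)
  step 9: ref 4 -> FAULT, evict 2, frames=[1,3,4] (faults so far: 6)
  step 10: ref 3 -> HIT, frames=[1,3,4] (faults so far: 6)
  step 11: ref 5 -> FAULT, evict 1, frames=[5,3,4] (faults so far: 7)
  step 12: ref 1 -> FAULT, evict 3, frames=[5,1,4] (faults so far: 8)
  step 13: ref 3 -> FAULT, evict 4, frames=[5,1,3] (faults so far: 9)
  step 14: ref 5 -> HIT, frames=[5,1,3] (faults so far: 9)
  FIFO total faults: 9
--- LRU ---
  step 0: ref 3 -> FAULT, frames=[3,-,-] (faults so far: 1)
  step 1: ref 5 -> FAULT, frames=[3,5,-] (faults so far: 2)
  step 2: ref 5 -> HIT, frames=[3,5,-] (faults so far: 2)
  step 3: ref 2 -> FAULT, frames=[3,5,2] (faults so far: 3)
  step 4: ref 5 -> HIT, frames=[3,5,2] (faults so far: 3)
  step 5: ref 1 -> FAULT, evict 3, frames=[1,5,2] (faults so far: 4)
  step 6: ref 3 -> FAULT, evict 2, frames=[1,5,3] (faults so far: 5)
  step 7: ref 3 -> HIT, frames=[1,5,3] (faults so far: 5)
  step 8: ref 1 -> HIT, frames=[1,5,3] (faults so far: 5)
  step 9: ref 4 -> FAULT, evict 5, frames=[1,4,3] (faults so far: 6)
  step 10: ref 3 -> HIT, frames=[1,4,3] (faults so far: 6)
  step 11: ref 5 -> FAULT, evict 1, frames=[5,4,3] (faults so far: 7)
  step 12: ref 1 -> FAULT, evict 4, frames=[5,1,3] (faults so far: 8)
  step 13: ref 3 -> HIT, frames=[5,1,3] (faults so far: 8)
  step 14: ref 5 -> HIT, frames=[5,1,3] (faults so far: 8)
  LRU total faults: 8
--- Optimal ---
  step 0: ref 3 -> FAULT, frames=[3,-,-] (faults so far: 1)
  step 1: ref 5 -> FAULT, frames=[3,5,-] (faults so far: 2)
  step 2: ref 5 -> HIT, frames=[3,5,-] (faults so far: 2)
  step 3: ref 2 -> FAULT, frames=[3,5,2] (faults so far: 3)
  step 4: ref 5 -> HIT, frames=[3,5,2] (faults so far: 3)
  step 5: ref 1 -> FAULT, evict 2, frames=[3,5,1] (faults so far: 4)
  step 6: ref 3 -> HIT, frames=[3,5,1] (faults so far: 4)
  step 7: ref 3 -> HIT, frames=[3,5,1] (faults so far: 4)
  step 8: ref 1 -> HIT, frames=[3,5,1] (faults so far: 4)
  step 9: ref 4 -> FAULT, evict 1, frames=[3,5,4] (faults so far: 5)
  step 10: ref 3 -> HIT, frames=[3,5,4] (faults so far: 5)
  step 11: ref 5 -> HIT, frames=[3,5,4] (faults so far: 5)
  step 12: ref 1 -> FAULT, evict 4, frames=[3,5,1] (faults so far: 6)
  step 13: ref 3 -> HIT, frames=[3,5,1] (faults so far: 6)
  step 14: ref 5 -> HIT, frames=[3,5,1] (faults so far: 6)
  Optimal total faults: 6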